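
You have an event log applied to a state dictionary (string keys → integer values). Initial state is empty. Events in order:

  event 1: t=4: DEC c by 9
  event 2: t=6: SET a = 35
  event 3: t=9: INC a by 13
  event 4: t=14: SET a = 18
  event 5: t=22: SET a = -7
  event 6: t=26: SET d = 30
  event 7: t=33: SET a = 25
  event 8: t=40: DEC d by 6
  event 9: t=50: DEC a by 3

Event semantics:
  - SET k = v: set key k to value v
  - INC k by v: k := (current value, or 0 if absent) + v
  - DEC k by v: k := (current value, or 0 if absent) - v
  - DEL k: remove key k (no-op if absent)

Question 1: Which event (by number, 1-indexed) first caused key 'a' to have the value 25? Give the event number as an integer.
Looking for first event where a becomes 25:
  event 2: a = 35
  event 3: a = 48
  event 4: a = 18
  event 5: a = -7
  event 6: a = -7
  event 7: a -7 -> 25  <-- first match

Answer: 7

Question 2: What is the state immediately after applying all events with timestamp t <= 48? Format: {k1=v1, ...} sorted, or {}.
Apply events with t <= 48 (8 events):
  after event 1 (t=4: DEC c by 9): {c=-9}
  after event 2 (t=6: SET a = 35): {a=35, c=-9}
  after event 3 (t=9: INC a by 13): {a=48, c=-9}
  after event 4 (t=14: SET a = 18): {a=18, c=-9}
  after event 5 (t=22: SET a = -7): {a=-7, c=-9}
  after event 6 (t=26: SET d = 30): {a=-7, c=-9, d=30}
  after event 7 (t=33: SET a = 25): {a=25, c=-9, d=30}
  after event 8 (t=40: DEC d by 6): {a=25, c=-9, d=24}

Answer: {a=25, c=-9, d=24}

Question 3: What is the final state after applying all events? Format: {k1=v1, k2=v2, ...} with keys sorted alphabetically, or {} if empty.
  after event 1 (t=4: DEC c by 9): {c=-9}
  after event 2 (t=6: SET a = 35): {a=35, c=-9}
  after event 3 (t=9: INC a by 13): {a=48, c=-9}
  after event 4 (t=14: SET a = 18): {a=18, c=-9}
  after event 5 (t=22: SET a = -7): {a=-7, c=-9}
  after event 6 (t=26: SET d = 30): {a=-7, c=-9, d=30}
  after event 7 (t=33: SET a = 25): {a=25, c=-9, d=30}
  after event 8 (t=40: DEC d by 6): {a=25, c=-9, d=24}
  after event 9 (t=50: DEC a by 3): {a=22, c=-9, d=24}

Answer: {a=22, c=-9, d=24}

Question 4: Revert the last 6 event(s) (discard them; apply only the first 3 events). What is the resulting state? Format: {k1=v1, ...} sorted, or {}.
Answer: {a=48, c=-9}

Derivation:
Keep first 3 events (discard last 6):
  after event 1 (t=4: DEC c by 9): {c=-9}
  after event 2 (t=6: SET a = 35): {a=35, c=-9}
  after event 3 (t=9: INC a by 13): {a=48, c=-9}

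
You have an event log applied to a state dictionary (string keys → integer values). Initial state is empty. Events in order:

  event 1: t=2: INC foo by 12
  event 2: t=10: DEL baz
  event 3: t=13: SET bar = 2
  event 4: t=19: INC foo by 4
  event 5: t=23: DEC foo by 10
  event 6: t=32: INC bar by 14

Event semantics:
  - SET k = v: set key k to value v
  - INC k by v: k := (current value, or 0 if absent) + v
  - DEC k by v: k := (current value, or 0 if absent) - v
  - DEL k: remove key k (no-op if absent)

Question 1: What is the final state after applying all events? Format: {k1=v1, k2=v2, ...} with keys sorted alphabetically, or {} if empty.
Answer: {bar=16, foo=6}

Derivation:
  after event 1 (t=2: INC foo by 12): {foo=12}
  after event 2 (t=10: DEL baz): {foo=12}
  after event 3 (t=13: SET bar = 2): {bar=2, foo=12}
  after event 4 (t=19: INC foo by 4): {bar=2, foo=16}
  after event 5 (t=23: DEC foo by 10): {bar=2, foo=6}
  after event 6 (t=32: INC bar by 14): {bar=16, foo=6}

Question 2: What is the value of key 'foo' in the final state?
Track key 'foo' through all 6 events:
  event 1 (t=2: INC foo by 12): foo (absent) -> 12
  event 2 (t=10: DEL baz): foo unchanged
  event 3 (t=13: SET bar = 2): foo unchanged
  event 4 (t=19: INC foo by 4): foo 12 -> 16
  event 5 (t=23: DEC foo by 10): foo 16 -> 6
  event 6 (t=32: INC bar by 14): foo unchanged
Final: foo = 6

Answer: 6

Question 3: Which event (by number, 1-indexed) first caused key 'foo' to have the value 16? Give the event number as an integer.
Looking for first event where foo becomes 16:
  event 1: foo = 12
  event 2: foo = 12
  event 3: foo = 12
  event 4: foo 12 -> 16  <-- first match

Answer: 4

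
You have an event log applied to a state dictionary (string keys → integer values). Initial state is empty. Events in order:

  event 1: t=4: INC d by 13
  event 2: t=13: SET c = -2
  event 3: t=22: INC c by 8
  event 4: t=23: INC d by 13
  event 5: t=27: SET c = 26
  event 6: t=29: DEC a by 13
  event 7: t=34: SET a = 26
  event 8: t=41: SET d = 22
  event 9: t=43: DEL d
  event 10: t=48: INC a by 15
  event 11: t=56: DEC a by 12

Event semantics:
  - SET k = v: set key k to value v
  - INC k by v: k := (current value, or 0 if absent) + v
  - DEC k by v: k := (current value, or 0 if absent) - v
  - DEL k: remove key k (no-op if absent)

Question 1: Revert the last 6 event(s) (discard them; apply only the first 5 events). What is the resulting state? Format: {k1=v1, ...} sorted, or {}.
Keep first 5 events (discard last 6):
  after event 1 (t=4: INC d by 13): {d=13}
  after event 2 (t=13: SET c = -2): {c=-2, d=13}
  after event 3 (t=22: INC c by 8): {c=6, d=13}
  after event 4 (t=23: INC d by 13): {c=6, d=26}
  after event 5 (t=27: SET c = 26): {c=26, d=26}

Answer: {c=26, d=26}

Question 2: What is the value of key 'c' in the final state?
Answer: 26

Derivation:
Track key 'c' through all 11 events:
  event 1 (t=4: INC d by 13): c unchanged
  event 2 (t=13: SET c = -2): c (absent) -> -2
  event 3 (t=22: INC c by 8): c -2 -> 6
  event 4 (t=23: INC d by 13): c unchanged
  event 5 (t=27: SET c = 26): c 6 -> 26
  event 6 (t=29: DEC a by 13): c unchanged
  event 7 (t=34: SET a = 26): c unchanged
  event 8 (t=41: SET d = 22): c unchanged
  event 9 (t=43: DEL d): c unchanged
  event 10 (t=48: INC a by 15): c unchanged
  event 11 (t=56: DEC a by 12): c unchanged
Final: c = 26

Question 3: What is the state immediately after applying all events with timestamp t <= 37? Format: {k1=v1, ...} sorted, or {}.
Apply events with t <= 37 (7 events):
  after event 1 (t=4: INC d by 13): {d=13}
  after event 2 (t=13: SET c = -2): {c=-2, d=13}
  after event 3 (t=22: INC c by 8): {c=6, d=13}
  after event 4 (t=23: INC d by 13): {c=6, d=26}
  after event 5 (t=27: SET c = 26): {c=26, d=26}
  after event 6 (t=29: DEC a by 13): {a=-13, c=26, d=26}
  after event 7 (t=34: SET a = 26): {a=26, c=26, d=26}

Answer: {a=26, c=26, d=26}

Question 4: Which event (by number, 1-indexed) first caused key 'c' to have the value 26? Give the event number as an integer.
Answer: 5

Derivation:
Looking for first event where c becomes 26:
  event 2: c = -2
  event 3: c = 6
  event 4: c = 6
  event 5: c 6 -> 26  <-- first match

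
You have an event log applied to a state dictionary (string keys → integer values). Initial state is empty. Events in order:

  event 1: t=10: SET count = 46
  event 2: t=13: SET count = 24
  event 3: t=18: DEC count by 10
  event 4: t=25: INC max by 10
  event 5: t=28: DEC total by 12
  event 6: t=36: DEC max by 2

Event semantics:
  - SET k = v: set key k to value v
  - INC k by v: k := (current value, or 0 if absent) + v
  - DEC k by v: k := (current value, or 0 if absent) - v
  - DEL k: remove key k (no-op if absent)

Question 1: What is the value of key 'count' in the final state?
Track key 'count' through all 6 events:
  event 1 (t=10: SET count = 46): count (absent) -> 46
  event 2 (t=13: SET count = 24): count 46 -> 24
  event 3 (t=18: DEC count by 10): count 24 -> 14
  event 4 (t=25: INC max by 10): count unchanged
  event 5 (t=28: DEC total by 12): count unchanged
  event 6 (t=36: DEC max by 2): count unchanged
Final: count = 14

Answer: 14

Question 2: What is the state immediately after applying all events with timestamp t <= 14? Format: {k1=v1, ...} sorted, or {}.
Apply events with t <= 14 (2 events):
  after event 1 (t=10: SET count = 46): {count=46}
  after event 2 (t=13: SET count = 24): {count=24}

Answer: {count=24}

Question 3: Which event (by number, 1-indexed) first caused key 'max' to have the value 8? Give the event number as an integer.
Looking for first event where max becomes 8:
  event 4: max = 10
  event 5: max = 10
  event 6: max 10 -> 8  <-- first match

Answer: 6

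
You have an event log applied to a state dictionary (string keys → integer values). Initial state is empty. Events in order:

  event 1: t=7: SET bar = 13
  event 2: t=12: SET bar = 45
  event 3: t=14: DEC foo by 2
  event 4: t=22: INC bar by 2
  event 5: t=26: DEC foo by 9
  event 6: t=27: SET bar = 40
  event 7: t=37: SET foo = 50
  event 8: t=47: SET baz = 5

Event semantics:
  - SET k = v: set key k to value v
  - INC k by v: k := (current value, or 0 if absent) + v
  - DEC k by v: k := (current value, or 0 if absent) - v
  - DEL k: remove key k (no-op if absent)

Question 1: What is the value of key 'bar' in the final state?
Answer: 40

Derivation:
Track key 'bar' through all 8 events:
  event 1 (t=7: SET bar = 13): bar (absent) -> 13
  event 2 (t=12: SET bar = 45): bar 13 -> 45
  event 3 (t=14: DEC foo by 2): bar unchanged
  event 4 (t=22: INC bar by 2): bar 45 -> 47
  event 5 (t=26: DEC foo by 9): bar unchanged
  event 6 (t=27: SET bar = 40): bar 47 -> 40
  event 7 (t=37: SET foo = 50): bar unchanged
  event 8 (t=47: SET baz = 5): bar unchanged
Final: bar = 40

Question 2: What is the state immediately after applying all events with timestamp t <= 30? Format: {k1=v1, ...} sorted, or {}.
Apply events with t <= 30 (6 events):
  after event 1 (t=7: SET bar = 13): {bar=13}
  after event 2 (t=12: SET bar = 45): {bar=45}
  after event 3 (t=14: DEC foo by 2): {bar=45, foo=-2}
  after event 4 (t=22: INC bar by 2): {bar=47, foo=-2}
  after event 5 (t=26: DEC foo by 9): {bar=47, foo=-11}
  after event 6 (t=27: SET bar = 40): {bar=40, foo=-11}

Answer: {bar=40, foo=-11}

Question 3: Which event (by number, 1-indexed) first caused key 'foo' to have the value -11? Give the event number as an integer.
Looking for first event where foo becomes -11:
  event 3: foo = -2
  event 4: foo = -2
  event 5: foo -2 -> -11  <-- first match

Answer: 5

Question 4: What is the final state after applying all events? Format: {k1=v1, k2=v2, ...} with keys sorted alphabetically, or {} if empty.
Answer: {bar=40, baz=5, foo=50}

Derivation:
  after event 1 (t=7: SET bar = 13): {bar=13}
  after event 2 (t=12: SET bar = 45): {bar=45}
  after event 3 (t=14: DEC foo by 2): {bar=45, foo=-2}
  after event 4 (t=22: INC bar by 2): {bar=47, foo=-2}
  after event 5 (t=26: DEC foo by 9): {bar=47, foo=-11}
  after event 6 (t=27: SET bar = 40): {bar=40, foo=-11}
  after event 7 (t=37: SET foo = 50): {bar=40, foo=50}
  after event 8 (t=47: SET baz = 5): {bar=40, baz=5, foo=50}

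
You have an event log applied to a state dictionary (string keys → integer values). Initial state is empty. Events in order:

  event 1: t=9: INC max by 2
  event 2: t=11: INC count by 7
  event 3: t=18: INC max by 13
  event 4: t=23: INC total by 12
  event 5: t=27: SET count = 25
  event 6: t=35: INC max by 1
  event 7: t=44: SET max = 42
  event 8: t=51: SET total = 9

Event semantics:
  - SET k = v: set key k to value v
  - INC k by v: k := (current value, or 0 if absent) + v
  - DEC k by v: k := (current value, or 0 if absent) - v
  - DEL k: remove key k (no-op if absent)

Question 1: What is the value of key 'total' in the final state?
Answer: 9

Derivation:
Track key 'total' through all 8 events:
  event 1 (t=9: INC max by 2): total unchanged
  event 2 (t=11: INC count by 7): total unchanged
  event 3 (t=18: INC max by 13): total unchanged
  event 4 (t=23: INC total by 12): total (absent) -> 12
  event 5 (t=27: SET count = 25): total unchanged
  event 6 (t=35: INC max by 1): total unchanged
  event 7 (t=44: SET max = 42): total unchanged
  event 8 (t=51: SET total = 9): total 12 -> 9
Final: total = 9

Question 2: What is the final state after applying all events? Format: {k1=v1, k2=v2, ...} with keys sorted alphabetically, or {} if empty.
Answer: {count=25, max=42, total=9}

Derivation:
  after event 1 (t=9: INC max by 2): {max=2}
  after event 2 (t=11: INC count by 7): {count=7, max=2}
  after event 3 (t=18: INC max by 13): {count=7, max=15}
  after event 4 (t=23: INC total by 12): {count=7, max=15, total=12}
  after event 5 (t=27: SET count = 25): {count=25, max=15, total=12}
  after event 6 (t=35: INC max by 1): {count=25, max=16, total=12}
  after event 7 (t=44: SET max = 42): {count=25, max=42, total=12}
  after event 8 (t=51: SET total = 9): {count=25, max=42, total=9}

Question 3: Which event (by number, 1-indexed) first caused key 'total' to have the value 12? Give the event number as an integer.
Answer: 4

Derivation:
Looking for first event where total becomes 12:
  event 4: total (absent) -> 12  <-- first match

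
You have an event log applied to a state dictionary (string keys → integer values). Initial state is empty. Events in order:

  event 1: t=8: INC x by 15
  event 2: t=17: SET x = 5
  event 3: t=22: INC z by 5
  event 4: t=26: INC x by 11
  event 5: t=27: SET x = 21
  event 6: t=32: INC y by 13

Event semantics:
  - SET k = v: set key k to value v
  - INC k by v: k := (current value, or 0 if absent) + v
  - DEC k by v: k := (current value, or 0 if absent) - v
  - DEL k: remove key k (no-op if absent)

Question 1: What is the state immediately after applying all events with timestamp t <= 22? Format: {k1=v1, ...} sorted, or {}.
Apply events with t <= 22 (3 events):
  after event 1 (t=8: INC x by 15): {x=15}
  after event 2 (t=17: SET x = 5): {x=5}
  after event 3 (t=22: INC z by 5): {x=5, z=5}

Answer: {x=5, z=5}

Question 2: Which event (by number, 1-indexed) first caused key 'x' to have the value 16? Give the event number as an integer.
Answer: 4

Derivation:
Looking for first event where x becomes 16:
  event 1: x = 15
  event 2: x = 5
  event 3: x = 5
  event 4: x 5 -> 16  <-- first match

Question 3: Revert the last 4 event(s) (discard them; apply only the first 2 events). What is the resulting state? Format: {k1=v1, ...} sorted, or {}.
Answer: {x=5}

Derivation:
Keep first 2 events (discard last 4):
  after event 1 (t=8: INC x by 15): {x=15}
  after event 2 (t=17: SET x = 5): {x=5}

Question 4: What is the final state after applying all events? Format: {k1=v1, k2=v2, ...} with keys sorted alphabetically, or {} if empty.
Answer: {x=21, y=13, z=5}

Derivation:
  after event 1 (t=8: INC x by 15): {x=15}
  after event 2 (t=17: SET x = 5): {x=5}
  after event 3 (t=22: INC z by 5): {x=5, z=5}
  after event 4 (t=26: INC x by 11): {x=16, z=5}
  after event 5 (t=27: SET x = 21): {x=21, z=5}
  after event 6 (t=32: INC y by 13): {x=21, y=13, z=5}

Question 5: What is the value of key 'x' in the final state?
Answer: 21

Derivation:
Track key 'x' through all 6 events:
  event 1 (t=8: INC x by 15): x (absent) -> 15
  event 2 (t=17: SET x = 5): x 15 -> 5
  event 3 (t=22: INC z by 5): x unchanged
  event 4 (t=26: INC x by 11): x 5 -> 16
  event 5 (t=27: SET x = 21): x 16 -> 21
  event 6 (t=32: INC y by 13): x unchanged
Final: x = 21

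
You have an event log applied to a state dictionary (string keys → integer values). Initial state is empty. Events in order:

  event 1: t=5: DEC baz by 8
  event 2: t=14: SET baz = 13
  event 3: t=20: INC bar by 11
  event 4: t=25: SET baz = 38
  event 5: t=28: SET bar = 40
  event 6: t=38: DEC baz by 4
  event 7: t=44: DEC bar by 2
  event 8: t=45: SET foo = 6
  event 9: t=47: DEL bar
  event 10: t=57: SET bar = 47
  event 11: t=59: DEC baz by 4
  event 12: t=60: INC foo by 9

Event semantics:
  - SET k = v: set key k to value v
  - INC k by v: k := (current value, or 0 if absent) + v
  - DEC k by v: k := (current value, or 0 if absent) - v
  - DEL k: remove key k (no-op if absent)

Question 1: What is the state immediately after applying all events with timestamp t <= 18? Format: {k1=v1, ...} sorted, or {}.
Apply events with t <= 18 (2 events):
  after event 1 (t=5: DEC baz by 8): {baz=-8}
  after event 2 (t=14: SET baz = 13): {baz=13}

Answer: {baz=13}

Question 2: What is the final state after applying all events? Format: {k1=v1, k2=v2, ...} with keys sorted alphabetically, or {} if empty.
  after event 1 (t=5: DEC baz by 8): {baz=-8}
  after event 2 (t=14: SET baz = 13): {baz=13}
  after event 3 (t=20: INC bar by 11): {bar=11, baz=13}
  after event 4 (t=25: SET baz = 38): {bar=11, baz=38}
  after event 5 (t=28: SET bar = 40): {bar=40, baz=38}
  after event 6 (t=38: DEC baz by 4): {bar=40, baz=34}
  after event 7 (t=44: DEC bar by 2): {bar=38, baz=34}
  after event 8 (t=45: SET foo = 6): {bar=38, baz=34, foo=6}
  after event 9 (t=47: DEL bar): {baz=34, foo=6}
  after event 10 (t=57: SET bar = 47): {bar=47, baz=34, foo=6}
  after event 11 (t=59: DEC baz by 4): {bar=47, baz=30, foo=6}
  after event 12 (t=60: INC foo by 9): {bar=47, baz=30, foo=15}

Answer: {bar=47, baz=30, foo=15}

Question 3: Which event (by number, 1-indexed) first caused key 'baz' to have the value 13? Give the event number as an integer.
Looking for first event where baz becomes 13:
  event 1: baz = -8
  event 2: baz -8 -> 13  <-- first match

Answer: 2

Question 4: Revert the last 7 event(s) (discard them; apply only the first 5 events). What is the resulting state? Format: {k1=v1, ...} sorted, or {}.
Answer: {bar=40, baz=38}

Derivation:
Keep first 5 events (discard last 7):
  after event 1 (t=5: DEC baz by 8): {baz=-8}
  after event 2 (t=14: SET baz = 13): {baz=13}
  after event 3 (t=20: INC bar by 11): {bar=11, baz=13}
  after event 4 (t=25: SET baz = 38): {bar=11, baz=38}
  after event 5 (t=28: SET bar = 40): {bar=40, baz=38}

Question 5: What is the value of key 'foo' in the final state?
Answer: 15

Derivation:
Track key 'foo' through all 12 events:
  event 1 (t=5: DEC baz by 8): foo unchanged
  event 2 (t=14: SET baz = 13): foo unchanged
  event 3 (t=20: INC bar by 11): foo unchanged
  event 4 (t=25: SET baz = 38): foo unchanged
  event 5 (t=28: SET bar = 40): foo unchanged
  event 6 (t=38: DEC baz by 4): foo unchanged
  event 7 (t=44: DEC bar by 2): foo unchanged
  event 8 (t=45: SET foo = 6): foo (absent) -> 6
  event 9 (t=47: DEL bar): foo unchanged
  event 10 (t=57: SET bar = 47): foo unchanged
  event 11 (t=59: DEC baz by 4): foo unchanged
  event 12 (t=60: INC foo by 9): foo 6 -> 15
Final: foo = 15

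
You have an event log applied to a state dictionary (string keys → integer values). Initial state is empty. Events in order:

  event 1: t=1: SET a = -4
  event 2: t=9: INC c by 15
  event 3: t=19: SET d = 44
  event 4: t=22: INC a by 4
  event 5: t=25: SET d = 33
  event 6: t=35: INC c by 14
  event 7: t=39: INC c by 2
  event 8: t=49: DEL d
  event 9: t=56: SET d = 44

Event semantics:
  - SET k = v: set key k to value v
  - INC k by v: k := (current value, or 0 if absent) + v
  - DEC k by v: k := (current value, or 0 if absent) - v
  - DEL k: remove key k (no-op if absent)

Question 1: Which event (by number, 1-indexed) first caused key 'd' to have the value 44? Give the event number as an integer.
Looking for first event where d becomes 44:
  event 3: d (absent) -> 44  <-- first match

Answer: 3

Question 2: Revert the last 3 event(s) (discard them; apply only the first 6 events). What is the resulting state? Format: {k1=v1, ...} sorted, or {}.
Keep first 6 events (discard last 3):
  after event 1 (t=1: SET a = -4): {a=-4}
  after event 2 (t=9: INC c by 15): {a=-4, c=15}
  after event 3 (t=19: SET d = 44): {a=-4, c=15, d=44}
  after event 4 (t=22: INC a by 4): {a=0, c=15, d=44}
  after event 5 (t=25: SET d = 33): {a=0, c=15, d=33}
  after event 6 (t=35: INC c by 14): {a=0, c=29, d=33}

Answer: {a=0, c=29, d=33}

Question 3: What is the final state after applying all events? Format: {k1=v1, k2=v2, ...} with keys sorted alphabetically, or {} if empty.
Answer: {a=0, c=31, d=44}

Derivation:
  after event 1 (t=1: SET a = -4): {a=-4}
  after event 2 (t=9: INC c by 15): {a=-4, c=15}
  after event 3 (t=19: SET d = 44): {a=-4, c=15, d=44}
  after event 4 (t=22: INC a by 4): {a=0, c=15, d=44}
  after event 5 (t=25: SET d = 33): {a=0, c=15, d=33}
  after event 6 (t=35: INC c by 14): {a=0, c=29, d=33}
  after event 7 (t=39: INC c by 2): {a=0, c=31, d=33}
  after event 8 (t=49: DEL d): {a=0, c=31}
  after event 9 (t=56: SET d = 44): {a=0, c=31, d=44}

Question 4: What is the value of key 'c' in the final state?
Answer: 31

Derivation:
Track key 'c' through all 9 events:
  event 1 (t=1: SET a = -4): c unchanged
  event 2 (t=9: INC c by 15): c (absent) -> 15
  event 3 (t=19: SET d = 44): c unchanged
  event 4 (t=22: INC a by 4): c unchanged
  event 5 (t=25: SET d = 33): c unchanged
  event 6 (t=35: INC c by 14): c 15 -> 29
  event 7 (t=39: INC c by 2): c 29 -> 31
  event 8 (t=49: DEL d): c unchanged
  event 9 (t=56: SET d = 44): c unchanged
Final: c = 31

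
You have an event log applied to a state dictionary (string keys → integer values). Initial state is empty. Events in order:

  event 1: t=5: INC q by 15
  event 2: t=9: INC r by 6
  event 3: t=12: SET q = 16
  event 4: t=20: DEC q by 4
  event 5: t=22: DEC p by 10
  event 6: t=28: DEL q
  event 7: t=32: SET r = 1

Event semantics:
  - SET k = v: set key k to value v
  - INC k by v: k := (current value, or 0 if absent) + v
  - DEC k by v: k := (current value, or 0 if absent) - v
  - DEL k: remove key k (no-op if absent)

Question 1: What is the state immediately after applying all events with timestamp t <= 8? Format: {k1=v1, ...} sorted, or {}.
Apply events with t <= 8 (1 events):
  after event 1 (t=5: INC q by 15): {q=15}

Answer: {q=15}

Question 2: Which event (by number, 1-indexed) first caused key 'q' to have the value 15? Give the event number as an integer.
Answer: 1

Derivation:
Looking for first event where q becomes 15:
  event 1: q (absent) -> 15  <-- first match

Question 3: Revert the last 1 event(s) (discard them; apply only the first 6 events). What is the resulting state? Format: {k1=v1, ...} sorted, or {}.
Keep first 6 events (discard last 1):
  after event 1 (t=5: INC q by 15): {q=15}
  after event 2 (t=9: INC r by 6): {q=15, r=6}
  after event 3 (t=12: SET q = 16): {q=16, r=6}
  after event 4 (t=20: DEC q by 4): {q=12, r=6}
  after event 5 (t=22: DEC p by 10): {p=-10, q=12, r=6}
  after event 6 (t=28: DEL q): {p=-10, r=6}

Answer: {p=-10, r=6}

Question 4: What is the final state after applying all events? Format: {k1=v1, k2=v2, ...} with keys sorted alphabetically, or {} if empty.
  after event 1 (t=5: INC q by 15): {q=15}
  after event 2 (t=9: INC r by 6): {q=15, r=6}
  after event 3 (t=12: SET q = 16): {q=16, r=6}
  after event 4 (t=20: DEC q by 4): {q=12, r=6}
  after event 5 (t=22: DEC p by 10): {p=-10, q=12, r=6}
  after event 6 (t=28: DEL q): {p=-10, r=6}
  after event 7 (t=32: SET r = 1): {p=-10, r=1}

Answer: {p=-10, r=1}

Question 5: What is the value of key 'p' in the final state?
Track key 'p' through all 7 events:
  event 1 (t=5: INC q by 15): p unchanged
  event 2 (t=9: INC r by 6): p unchanged
  event 3 (t=12: SET q = 16): p unchanged
  event 4 (t=20: DEC q by 4): p unchanged
  event 5 (t=22: DEC p by 10): p (absent) -> -10
  event 6 (t=28: DEL q): p unchanged
  event 7 (t=32: SET r = 1): p unchanged
Final: p = -10

Answer: -10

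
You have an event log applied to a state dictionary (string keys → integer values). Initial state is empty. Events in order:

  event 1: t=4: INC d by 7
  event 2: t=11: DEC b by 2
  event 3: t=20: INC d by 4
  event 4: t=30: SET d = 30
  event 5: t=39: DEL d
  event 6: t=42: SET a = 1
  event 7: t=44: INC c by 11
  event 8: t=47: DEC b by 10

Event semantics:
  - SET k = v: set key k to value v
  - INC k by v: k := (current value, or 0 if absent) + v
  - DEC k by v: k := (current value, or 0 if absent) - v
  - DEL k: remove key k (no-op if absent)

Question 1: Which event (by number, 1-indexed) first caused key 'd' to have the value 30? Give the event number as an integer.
Answer: 4

Derivation:
Looking for first event where d becomes 30:
  event 1: d = 7
  event 2: d = 7
  event 3: d = 11
  event 4: d 11 -> 30  <-- first match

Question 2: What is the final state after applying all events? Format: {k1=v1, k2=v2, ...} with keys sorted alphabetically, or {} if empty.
Answer: {a=1, b=-12, c=11}

Derivation:
  after event 1 (t=4: INC d by 7): {d=7}
  after event 2 (t=11: DEC b by 2): {b=-2, d=7}
  after event 3 (t=20: INC d by 4): {b=-2, d=11}
  after event 4 (t=30: SET d = 30): {b=-2, d=30}
  after event 5 (t=39: DEL d): {b=-2}
  after event 6 (t=42: SET a = 1): {a=1, b=-2}
  after event 7 (t=44: INC c by 11): {a=1, b=-2, c=11}
  after event 8 (t=47: DEC b by 10): {a=1, b=-12, c=11}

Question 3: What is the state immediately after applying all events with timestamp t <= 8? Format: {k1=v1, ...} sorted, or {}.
Apply events with t <= 8 (1 events):
  after event 1 (t=4: INC d by 7): {d=7}

Answer: {d=7}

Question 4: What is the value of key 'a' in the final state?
Answer: 1

Derivation:
Track key 'a' through all 8 events:
  event 1 (t=4: INC d by 7): a unchanged
  event 2 (t=11: DEC b by 2): a unchanged
  event 3 (t=20: INC d by 4): a unchanged
  event 4 (t=30: SET d = 30): a unchanged
  event 5 (t=39: DEL d): a unchanged
  event 6 (t=42: SET a = 1): a (absent) -> 1
  event 7 (t=44: INC c by 11): a unchanged
  event 8 (t=47: DEC b by 10): a unchanged
Final: a = 1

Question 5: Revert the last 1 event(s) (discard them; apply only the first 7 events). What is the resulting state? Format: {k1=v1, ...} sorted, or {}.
Keep first 7 events (discard last 1):
  after event 1 (t=4: INC d by 7): {d=7}
  after event 2 (t=11: DEC b by 2): {b=-2, d=7}
  after event 3 (t=20: INC d by 4): {b=-2, d=11}
  after event 4 (t=30: SET d = 30): {b=-2, d=30}
  after event 5 (t=39: DEL d): {b=-2}
  after event 6 (t=42: SET a = 1): {a=1, b=-2}
  after event 7 (t=44: INC c by 11): {a=1, b=-2, c=11}

Answer: {a=1, b=-2, c=11}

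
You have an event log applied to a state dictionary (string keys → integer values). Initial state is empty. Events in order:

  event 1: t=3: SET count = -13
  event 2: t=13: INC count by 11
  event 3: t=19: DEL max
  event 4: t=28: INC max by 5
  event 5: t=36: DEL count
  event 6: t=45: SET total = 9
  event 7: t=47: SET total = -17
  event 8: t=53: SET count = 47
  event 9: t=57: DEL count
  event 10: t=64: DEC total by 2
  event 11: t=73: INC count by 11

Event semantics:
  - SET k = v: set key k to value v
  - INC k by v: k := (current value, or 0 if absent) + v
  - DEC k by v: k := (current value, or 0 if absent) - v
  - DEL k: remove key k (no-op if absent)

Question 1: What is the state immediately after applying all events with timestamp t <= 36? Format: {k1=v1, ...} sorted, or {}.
Apply events with t <= 36 (5 events):
  after event 1 (t=3: SET count = -13): {count=-13}
  after event 2 (t=13: INC count by 11): {count=-2}
  after event 3 (t=19: DEL max): {count=-2}
  after event 4 (t=28: INC max by 5): {count=-2, max=5}
  after event 5 (t=36: DEL count): {max=5}

Answer: {max=5}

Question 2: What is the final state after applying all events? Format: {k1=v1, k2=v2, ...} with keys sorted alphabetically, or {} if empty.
  after event 1 (t=3: SET count = -13): {count=-13}
  after event 2 (t=13: INC count by 11): {count=-2}
  after event 3 (t=19: DEL max): {count=-2}
  after event 4 (t=28: INC max by 5): {count=-2, max=5}
  after event 5 (t=36: DEL count): {max=5}
  after event 6 (t=45: SET total = 9): {max=5, total=9}
  after event 7 (t=47: SET total = -17): {max=5, total=-17}
  after event 8 (t=53: SET count = 47): {count=47, max=5, total=-17}
  after event 9 (t=57: DEL count): {max=5, total=-17}
  after event 10 (t=64: DEC total by 2): {max=5, total=-19}
  after event 11 (t=73: INC count by 11): {count=11, max=5, total=-19}

Answer: {count=11, max=5, total=-19}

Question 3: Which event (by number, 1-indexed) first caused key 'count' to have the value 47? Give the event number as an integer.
Answer: 8

Derivation:
Looking for first event where count becomes 47:
  event 1: count = -13
  event 2: count = -2
  event 3: count = -2
  event 4: count = -2
  event 5: count = (absent)
  event 8: count (absent) -> 47  <-- first match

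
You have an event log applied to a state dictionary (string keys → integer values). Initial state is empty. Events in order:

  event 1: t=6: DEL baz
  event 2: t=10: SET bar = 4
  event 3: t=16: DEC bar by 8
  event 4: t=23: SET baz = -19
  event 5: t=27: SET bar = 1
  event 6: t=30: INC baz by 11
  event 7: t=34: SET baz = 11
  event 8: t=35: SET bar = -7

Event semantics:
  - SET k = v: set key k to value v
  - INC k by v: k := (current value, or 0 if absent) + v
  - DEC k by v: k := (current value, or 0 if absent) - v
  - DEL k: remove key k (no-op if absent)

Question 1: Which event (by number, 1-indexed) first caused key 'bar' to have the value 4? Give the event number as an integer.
Looking for first event where bar becomes 4:
  event 2: bar (absent) -> 4  <-- first match

Answer: 2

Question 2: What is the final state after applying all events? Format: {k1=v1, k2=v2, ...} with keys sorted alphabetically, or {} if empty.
  after event 1 (t=6: DEL baz): {}
  after event 2 (t=10: SET bar = 4): {bar=4}
  after event 3 (t=16: DEC bar by 8): {bar=-4}
  after event 4 (t=23: SET baz = -19): {bar=-4, baz=-19}
  after event 5 (t=27: SET bar = 1): {bar=1, baz=-19}
  after event 6 (t=30: INC baz by 11): {bar=1, baz=-8}
  after event 7 (t=34: SET baz = 11): {bar=1, baz=11}
  after event 8 (t=35: SET bar = -7): {bar=-7, baz=11}

Answer: {bar=-7, baz=11}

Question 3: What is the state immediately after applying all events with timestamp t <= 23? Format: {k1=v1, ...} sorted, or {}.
Apply events with t <= 23 (4 events):
  after event 1 (t=6: DEL baz): {}
  after event 2 (t=10: SET bar = 4): {bar=4}
  after event 3 (t=16: DEC bar by 8): {bar=-4}
  after event 4 (t=23: SET baz = -19): {bar=-4, baz=-19}

Answer: {bar=-4, baz=-19}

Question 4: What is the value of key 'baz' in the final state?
Track key 'baz' through all 8 events:
  event 1 (t=6: DEL baz): baz (absent) -> (absent)
  event 2 (t=10: SET bar = 4): baz unchanged
  event 3 (t=16: DEC bar by 8): baz unchanged
  event 4 (t=23: SET baz = -19): baz (absent) -> -19
  event 5 (t=27: SET bar = 1): baz unchanged
  event 6 (t=30: INC baz by 11): baz -19 -> -8
  event 7 (t=34: SET baz = 11): baz -8 -> 11
  event 8 (t=35: SET bar = -7): baz unchanged
Final: baz = 11

Answer: 11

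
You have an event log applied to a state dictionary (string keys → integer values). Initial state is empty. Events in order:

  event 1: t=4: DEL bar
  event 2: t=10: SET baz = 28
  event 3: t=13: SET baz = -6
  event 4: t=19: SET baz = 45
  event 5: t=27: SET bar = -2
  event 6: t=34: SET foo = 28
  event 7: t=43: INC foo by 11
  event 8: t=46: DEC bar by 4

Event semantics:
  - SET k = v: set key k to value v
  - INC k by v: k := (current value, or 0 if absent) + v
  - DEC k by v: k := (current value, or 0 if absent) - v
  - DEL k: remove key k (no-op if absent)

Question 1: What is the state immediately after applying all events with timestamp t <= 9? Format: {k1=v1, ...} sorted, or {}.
Answer: {}

Derivation:
Apply events with t <= 9 (1 events):
  after event 1 (t=4: DEL bar): {}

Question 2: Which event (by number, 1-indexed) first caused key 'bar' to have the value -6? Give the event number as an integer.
Looking for first event where bar becomes -6:
  event 5: bar = -2
  event 6: bar = -2
  event 7: bar = -2
  event 8: bar -2 -> -6  <-- first match

Answer: 8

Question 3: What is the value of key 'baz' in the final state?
Track key 'baz' through all 8 events:
  event 1 (t=4: DEL bar): baz unchanged
  event 2 (t=10: SET baz = 28): baz (absent) -> 28
  event 3 (t=13: SET baz = -6): baz 28 -> -6
  event 4 (t=19: SET baz = 45): baz -6 -> 45
  event 5 (t=27: SET bar = -2): baz unchanged
  event 6 (t=34: SET foo = 28): baz unchanged
  event 7 (t=43: INC foo by 11): baz unchanged
  event 8 (t=46: DEC bar by 4): baz unchanged
Final: baz = 45

Answer: 45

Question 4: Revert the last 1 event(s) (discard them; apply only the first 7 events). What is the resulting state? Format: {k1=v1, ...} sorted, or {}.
Answer: {bar=-2, baz=45, foo=39}

Derivation:
Keep first 7 events (discard last 1):
  after event 1 (t=4: DEL bar): {}
  after event 2 (t=10: SET baz = 28): {baz=28}
  after event 3 (t=13: SET baz = -6): {baz=-6}
  after event 4 (t=19: SET baz = 45): {baz=45}
  after event 5 (t=27: SET bar = -2): {bar=-2, baz=45}
  after event 6 (t=34: SET foo = 28): {bar=-2, baz=45, foo=28}
  after event 7 (t=43: INC foo by 11): {bar=-2, baz=45, foo=39}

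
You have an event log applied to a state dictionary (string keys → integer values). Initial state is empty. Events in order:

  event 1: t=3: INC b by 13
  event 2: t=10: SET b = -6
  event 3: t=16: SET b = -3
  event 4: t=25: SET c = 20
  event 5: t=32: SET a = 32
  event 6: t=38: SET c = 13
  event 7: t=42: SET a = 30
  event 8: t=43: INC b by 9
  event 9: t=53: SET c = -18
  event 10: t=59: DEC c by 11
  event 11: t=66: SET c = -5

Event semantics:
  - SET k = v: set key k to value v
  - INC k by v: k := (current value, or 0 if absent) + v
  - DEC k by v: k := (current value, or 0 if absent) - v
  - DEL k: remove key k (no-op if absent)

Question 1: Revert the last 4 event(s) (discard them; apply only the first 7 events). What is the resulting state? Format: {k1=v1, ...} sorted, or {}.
Answer: {a=30, b=-3, c=13}

Derivation:
Keep first 7 events (discard last 4):
  after event 1 (t=3: INC b by 13): {b=13}
  after event 2 (t=10: SET b = -6): {b=-6}
  after event 3 (t=16: SET b = -3): {b=-3}
  after event 4 (t=25: SET c = 20): {b=-3, c=20}
  after event 5 (t=32: SET a = 32): {a=32, b=-3, c=20}
  after event 6 (t=38: SET c = 13): {a=32, b=-3, c=13}
  after event 7 (t=42: SET a = 30): {a=30, b=-3, c=13}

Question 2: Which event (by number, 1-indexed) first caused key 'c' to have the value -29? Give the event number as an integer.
Looking for first event where c becomes -29:
  event 4: c = 20
  event 5: c = 20
  event 6: c = 13
  event 7: c = 13
  event 8: c = 13
  event 9: c = -18
  event 10: c -18 -> -29  <-- first match

Answer: 10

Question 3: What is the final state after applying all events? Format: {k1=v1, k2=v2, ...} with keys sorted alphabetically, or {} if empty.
Answer: {a=30, b=6, c=-5}

Derivation:
  after event 1 (t=3: INC b by 13): {b=13}
  after event 2 (t=10: SET b = -6): {b=-6}
  after event 3 (t=16: SET b = -3): {b=-3}
  after event 4 (t=25: SET c = 20): {b=-3, c=20}
  after event 5 (t=32: SET a = 32): {a=32, b=-3, c=20}
  after event 6 (t=38: SET c = 13): {a=32, b=-3, c=13}
  after event 7 (t=42: SET a = 30): {a=30, b=-3, c=13}
  after event 8 (t=43: INC b by 9): {a=30, b=6, c=13}
  after event 9 (t=53: SET c = -18): {a=30, b=6, c=-18}
  after event 10 (t=59: DEC c by 11): {a=30, b=6, c=-29}
  after event 11 (t=66: SET c = -5): {a=30, b=6, c=-5}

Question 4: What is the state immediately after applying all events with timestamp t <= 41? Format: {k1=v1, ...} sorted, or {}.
Answer: {a=32, b=-3, c=13}

Derivation:
Apply events with t <= 41 (6 events):
  after event 1 (t=3: INC b by 13): {b=13}
  after event 2 (t=10: SET b = -6): {b=-6}
  after event 3 (t=16: SET b = -3): {b=-3}
  after event 4 (t=25: SET c = 20): {b=-3, c=20}
  after event 5 (t=32: SET a = 32): {a=32, b=-3, c=20}
  after event 6 (t=38: SET c = 13): {a=32, b=-3, c=13}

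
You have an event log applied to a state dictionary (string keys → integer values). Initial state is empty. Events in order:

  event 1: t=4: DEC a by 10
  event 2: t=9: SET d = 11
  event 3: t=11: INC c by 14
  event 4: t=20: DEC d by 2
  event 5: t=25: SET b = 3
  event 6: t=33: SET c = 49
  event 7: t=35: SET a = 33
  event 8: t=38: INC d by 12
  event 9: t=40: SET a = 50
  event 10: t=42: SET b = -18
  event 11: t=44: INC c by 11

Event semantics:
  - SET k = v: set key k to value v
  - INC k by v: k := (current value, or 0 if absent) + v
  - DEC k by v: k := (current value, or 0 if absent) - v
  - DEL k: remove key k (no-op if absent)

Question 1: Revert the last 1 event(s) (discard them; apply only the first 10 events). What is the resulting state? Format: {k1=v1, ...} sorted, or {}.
Keep first 10 events (discard last 1):
  after event 1 (t=4: DEC a by 10): {a=-10}
  after event 2 (t=9: SET d = 11): {a=-10, d=11}
  after event 3 (t=11: INC c by 14): {a=-10, c=14, d=11}
  after event 4 (t=20: DEC d by 2): {a=-10, c=14, d=9}
  after event 5 (t=25: SET b = 3): {a=-10, b=3, c=14, d=9}
  after event 6 (t=33: SET c = 49): {a=-10, b=3, c=49, d=9}
  after event 7 (t=35: SET a = 33): {a=33, b=3, c=49, d=9}
  after event 8 (t=38: INC d by 12): {a=33, b=3, c=49, d=21}
  after event 9 (t=40: SET a = 50): {a=50, b=3, c=49, d=21}
  after event 10 (t=42: SET b = -18): {a=50, b=-18, c=49, d=21}

Answer: {a=50, b=-18, c=49, d=21}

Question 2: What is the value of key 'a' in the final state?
Track key 'a' through all 11 events:
  event 1 (t=4: DEC a by 10): a (absent) -> -10
  event 2 (t=9: SET d = 11): a unchanged
  event 3 (t=11: INC c by 14): a unchanged
  event 4 (t=20: DEC d by 2): a unchanged
  event 5 (t=25: SET b = 3): a unchanged
  event 6 (t=33: SET c = 49): a unchanged
  event 7 (t=35: SET a = 33): a -10 -> 33
  event 8 (t=38: INC d by 12): a unchanged
  event 9 (t=40: SET a = 50): a 33 -> 50
  event 10 (t=42: SET b = -18): a unchanged
  event 11 (t=44: INC c by 11): a unchanged
Final: a = 50

Answer: 50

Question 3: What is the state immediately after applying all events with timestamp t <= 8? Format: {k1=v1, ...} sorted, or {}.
Apply events with t <= 8 (1 events):
  after event 1 (t=4: DEC a by 10): {a=-10}

Answer: {a=-10}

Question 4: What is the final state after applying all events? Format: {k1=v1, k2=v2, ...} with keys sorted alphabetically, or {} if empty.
  after event 1 (t=4: DEC a by 10): {a=-10}
  after event 2 (t=9: SET d = 11): {a=-10, d=11}
  after event 3 (t=11: INC c by 14): {a=-10, c=14, d=11}
  after event 4 (t=20: DEC d by 2): {a=-10, c=14, d=9}
  after event 5 (t=25: SET b = 3): {a=-10, b=3, c=14, d=9}
  after event 6 (t=33: SET c = 49): {a=-10, b=3, c=49, d=9}
  after event 7 (t=35: SET a = 33): {a=33, b=3, c=49, d=9}
  after event 8 (t=38: INC d by 12): {a=33, b=3, c=49, d=21}
  after event 9 (t=40: SET a = 50): {a=50, b=3, c=49, d=21}
  after event 10 (t=42: SET b = -18): {a=50, b=-18, c=49, d=21}
  after event 11 (t=44: INC c by 11): {a=50, b=-18, c=60, d=21}

Answer: {a=50, b=-18, c=60, d=21}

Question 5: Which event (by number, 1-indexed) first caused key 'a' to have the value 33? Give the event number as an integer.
Answer: 7

Derivation:
Looking for first event where a becomes 33:
  event 1: a = -10
  event 2: a = -10
  event 3: a = -10
  event 4: a = -10
  event 5: a = -10
  event 6: a = -10
  event 7: a -10 -> 33  <-- first match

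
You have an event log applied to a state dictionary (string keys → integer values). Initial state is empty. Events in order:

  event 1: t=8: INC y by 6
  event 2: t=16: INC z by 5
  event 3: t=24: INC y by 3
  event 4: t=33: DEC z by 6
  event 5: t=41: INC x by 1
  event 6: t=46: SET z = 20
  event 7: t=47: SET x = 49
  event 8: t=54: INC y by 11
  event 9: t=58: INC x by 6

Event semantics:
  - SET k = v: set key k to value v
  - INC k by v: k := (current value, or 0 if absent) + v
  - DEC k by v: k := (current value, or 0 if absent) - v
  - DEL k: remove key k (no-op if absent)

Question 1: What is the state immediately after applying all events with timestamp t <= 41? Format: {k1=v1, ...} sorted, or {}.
Apply events with t <= 41 (5 events):
  after event 1 (t=8: INC y by 6): {y=6}
  after event 2 (t=16: INC z by 5): {y=6, z=5}
  after event 3 (t=24: INC y by 3): {y=9, z=5}
  after event 4 (t=33: DEC z by 6): {y=9, z=-1}
  after event 5 (t=41: INC x by 1): {x=1, y=9, z=-1}

Answer: {x=1, y=9, z=-1}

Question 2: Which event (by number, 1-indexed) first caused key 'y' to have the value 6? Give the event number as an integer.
Looking for first event where y becomes 6:
  event 1: y (absent) -> 6  <-- first match

Answer: 1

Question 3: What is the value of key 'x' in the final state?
Track key 'x' through all 9 events:
  event 1 (t=8: INC y by 6): x unchanged
  event 2 (t=16: INC z by 5): x unchanged
  event 3 (t=24: INC y by 3): x unchanged
  event 4 (t=33: DEC z by 6): x unchanged
  event 5 (t=41: INC x by 1): x (absent) -> 1
  event 6 (t=46: SET z = 20): x unchanged
  event 7 (t=47: SET x = 49): x 1 -> 49
  event 8 (t=54: INC y by 11): x unchanged
  event 9 (t=58: INC x by 6): x 49 -> 55
Final: x = 55

Answer: 55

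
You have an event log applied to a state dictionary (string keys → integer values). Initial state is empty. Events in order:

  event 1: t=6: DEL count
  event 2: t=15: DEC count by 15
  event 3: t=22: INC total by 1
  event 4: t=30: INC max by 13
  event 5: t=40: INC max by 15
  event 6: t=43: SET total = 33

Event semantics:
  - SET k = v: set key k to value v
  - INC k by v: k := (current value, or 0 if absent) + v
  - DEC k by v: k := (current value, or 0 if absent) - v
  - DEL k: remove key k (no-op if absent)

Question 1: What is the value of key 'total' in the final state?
Track key 'total' through all 6 events:
  event 1 (t=6: DEL count): total unchanged
  event 2 (t=15: DEC count by 15): total unchanged
  event 3 (t=22: INC total by 1): total (absent) -> 1
  event 4 (t=30: INC max by 13): total unchanged
  event 5 (t=40: INC max by 15): total unchanged
  event 6 (t=43: SET total = 33): total 1 -> 33
Final: total = 33

Answer: 33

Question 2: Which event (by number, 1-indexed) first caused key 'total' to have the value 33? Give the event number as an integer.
Looking for first event where total becomes 33:
  event 3: total = 1
  event 4: total = 1
  event 5: total = 1
  event 6: total 1 -> 33  <-- first match

Answer: 6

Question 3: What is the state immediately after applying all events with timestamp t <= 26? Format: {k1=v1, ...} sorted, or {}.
Apply events with t <= 26 (3 events):
  after event 1 (t=6: DEL count): {}
  after event 2 (t=15: DEC count by 15): {count=-15}
  after event 3 (t=22: INC total by 1): {count=-15, total=1}

Answer: {count=-15, total=1}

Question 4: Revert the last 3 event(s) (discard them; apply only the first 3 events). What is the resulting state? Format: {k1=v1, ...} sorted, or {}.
Keep first 3 events (discard last 3):
  after event 1 (t=6: DEL count): {}
  after event 2 (t=15: DEC count by 15): {count=-15}
  after event 3 (t=22: INC total by 1): {count=-15, total=1}

Answer: {count=-15, total=1}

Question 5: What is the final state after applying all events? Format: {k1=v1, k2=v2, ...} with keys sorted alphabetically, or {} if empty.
Answer: {count=-15, max=28, total=33}

Derivation:
  after event 1 (t=6: DEL count): {}
  after event 2 (t=15: DEC count by 15): {count=-15}
  after event 3 (t=22: INC total by 1): {count=-15, total=1}
  after event 4 (t=30: INC max by 13): {count=-15, max=13, total=1}
  after event 5 (t=40: INC max by 15): {count=-15, max=28, total=1}
  after event 6 (t=43: SET total = 33): {count=-15, max=28, total=33}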